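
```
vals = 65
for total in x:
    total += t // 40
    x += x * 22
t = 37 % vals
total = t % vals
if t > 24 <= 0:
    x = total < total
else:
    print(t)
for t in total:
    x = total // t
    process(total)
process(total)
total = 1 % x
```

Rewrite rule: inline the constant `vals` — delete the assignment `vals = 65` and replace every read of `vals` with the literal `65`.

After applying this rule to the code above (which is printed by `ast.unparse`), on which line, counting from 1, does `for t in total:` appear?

Transformed code:
for total in x:
    total += t // 40
    x += x * 22
t = 37 % 65
total = t % 65
if t > 24 <= 0:
    x = total < total
else:
    print(t)
for t in total:
    x = total // t
    process(total)
process(total)
total = 1 % x

10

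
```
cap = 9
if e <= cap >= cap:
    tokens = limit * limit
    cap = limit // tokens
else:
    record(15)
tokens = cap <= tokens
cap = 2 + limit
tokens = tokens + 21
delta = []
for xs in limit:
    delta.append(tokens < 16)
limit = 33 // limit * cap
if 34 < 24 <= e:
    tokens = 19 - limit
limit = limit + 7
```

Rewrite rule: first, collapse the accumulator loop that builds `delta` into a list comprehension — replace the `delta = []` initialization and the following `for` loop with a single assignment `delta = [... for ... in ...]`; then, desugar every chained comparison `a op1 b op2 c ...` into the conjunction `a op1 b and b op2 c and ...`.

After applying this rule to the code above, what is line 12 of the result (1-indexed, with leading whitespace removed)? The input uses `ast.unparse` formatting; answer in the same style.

if 34 < 24 and 24 <= e:

Transformed code:
cap = 9
if e <= cap and cap >= cap:
    tokens = limit * limit
    cap = limit // tokens
else:
    record(15)
tokens = cap <= tokens
cap = 2 + limit
tokens = tokens + 21
delta = [tokens < 16 for xs in limit]
limit = 33 // limit * cap
if 34 < 24 and 24 <= e:
    tokens = 19 - limit
limit = limit + 7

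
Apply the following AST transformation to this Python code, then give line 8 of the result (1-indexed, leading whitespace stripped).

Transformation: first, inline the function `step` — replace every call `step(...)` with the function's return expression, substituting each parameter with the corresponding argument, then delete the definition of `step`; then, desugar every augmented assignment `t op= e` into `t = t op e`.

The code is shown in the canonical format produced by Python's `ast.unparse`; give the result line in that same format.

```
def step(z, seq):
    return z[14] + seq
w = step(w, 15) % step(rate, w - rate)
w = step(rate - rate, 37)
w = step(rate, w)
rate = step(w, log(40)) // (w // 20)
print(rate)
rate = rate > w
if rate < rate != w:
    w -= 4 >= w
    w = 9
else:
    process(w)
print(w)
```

Transformed code:
w = (w[14] + 15) % (rate[14] + (w - rate))
w = (rate - rate)[14] + 37
w = rate[14] + w
rate = (w[14] + log(40)) // (w // 20)
print(rate)
rate = rate > w
if rate < rate != w:
    w = w - (4 >= w)
    w = 9
else:
    process(w)
print(w)

w = w - (4 >= w)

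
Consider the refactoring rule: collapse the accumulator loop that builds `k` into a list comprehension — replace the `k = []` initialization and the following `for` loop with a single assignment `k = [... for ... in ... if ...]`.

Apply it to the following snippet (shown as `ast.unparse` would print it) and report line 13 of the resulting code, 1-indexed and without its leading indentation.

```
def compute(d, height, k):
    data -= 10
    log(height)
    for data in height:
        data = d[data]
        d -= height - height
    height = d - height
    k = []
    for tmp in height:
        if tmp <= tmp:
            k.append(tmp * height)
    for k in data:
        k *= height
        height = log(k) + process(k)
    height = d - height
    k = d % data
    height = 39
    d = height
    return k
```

Transformed code:
def compute(d, height, k):
    data -= 10
    log(height)
    for data in height:
        data = d[data]
        d -= height - height
    height = d - height
    k = [tmp * height for tmp in height if tmp <= tmp]
    for k in data:
        k *= height
        height = log(k) + process(k)
    height = d - height
    k = d % data
    height = 39
    d = height
    return k

k = d % data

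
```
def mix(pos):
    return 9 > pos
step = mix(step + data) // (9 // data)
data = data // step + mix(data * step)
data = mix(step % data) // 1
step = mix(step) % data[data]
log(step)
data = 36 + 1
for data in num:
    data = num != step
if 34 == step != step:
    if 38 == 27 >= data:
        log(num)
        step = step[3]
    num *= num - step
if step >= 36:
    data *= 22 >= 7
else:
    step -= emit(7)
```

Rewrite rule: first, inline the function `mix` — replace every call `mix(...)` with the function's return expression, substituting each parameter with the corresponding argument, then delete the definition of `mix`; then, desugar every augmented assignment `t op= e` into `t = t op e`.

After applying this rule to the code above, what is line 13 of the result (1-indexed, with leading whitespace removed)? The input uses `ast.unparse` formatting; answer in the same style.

num = num * (num - step)

Transformed code:
step = (9 > step + data) // (9 // data)
data = data // step + (9 > data * step)
data = (9 > step % data) // 1
step = (9 > step) % data[data]
log(step)
data = 36 + 1
for data in num:
    data = num != step
if 34 == step != step:
    if 38 == 27 >= data:
        log(num)
        step = step[3]
    num = num * (num - step)
if step >= 36:
    data = data * (22 >= 7)
else:
    step = step - emit(7)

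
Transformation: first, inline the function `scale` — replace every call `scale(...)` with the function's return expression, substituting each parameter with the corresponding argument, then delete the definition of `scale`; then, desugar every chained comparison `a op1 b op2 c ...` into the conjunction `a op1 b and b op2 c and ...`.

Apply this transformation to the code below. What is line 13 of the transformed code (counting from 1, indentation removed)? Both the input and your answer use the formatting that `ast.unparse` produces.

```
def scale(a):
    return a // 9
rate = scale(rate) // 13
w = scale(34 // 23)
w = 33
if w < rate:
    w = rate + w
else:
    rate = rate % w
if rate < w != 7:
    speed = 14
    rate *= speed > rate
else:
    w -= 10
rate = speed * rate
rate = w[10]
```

Transformed code:
rate = rate // 9 // 13
w = 34 // 23 // 9
w = 33
if w < rate:
    w = rate + w
else:
    rate = rate % w
if rate < w and w != 7:
    speed = 14
    rate *= speed > rate
else:
    w -= 10
rate = speed * rate
rate = w[10]

rate = speed * rate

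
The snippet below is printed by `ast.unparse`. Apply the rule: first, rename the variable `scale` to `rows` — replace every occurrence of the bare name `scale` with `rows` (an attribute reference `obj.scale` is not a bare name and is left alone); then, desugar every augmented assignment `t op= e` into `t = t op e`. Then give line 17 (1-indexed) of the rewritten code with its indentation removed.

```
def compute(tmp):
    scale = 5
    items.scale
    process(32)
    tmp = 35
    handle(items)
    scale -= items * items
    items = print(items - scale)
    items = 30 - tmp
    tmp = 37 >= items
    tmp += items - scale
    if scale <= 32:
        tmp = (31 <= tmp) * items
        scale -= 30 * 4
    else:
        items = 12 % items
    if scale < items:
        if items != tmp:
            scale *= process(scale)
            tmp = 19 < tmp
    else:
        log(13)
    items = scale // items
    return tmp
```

Transformed code:
def compute(tmp):
    rows = 5
    items.scale
    process(32)
    tmp = 35
    handle(items)
    rows = rows - items * items
    items = print(items - rows)
    items = 30 - tmp
    tmp = 37 >= items
    tmp = tmp + (items - rows)
    if rows <= 32:
        tmp = (31 <= tmp) * items
        rows = rows - 30 * 4
    else:
        items = 12 % items
    if rows < items:
        if items != tmp:
            rows = rows * process(rows)
            tmp = 19 < tmp
    else:
        log(13)
    items = rows // items
    return tmp

if rows < items:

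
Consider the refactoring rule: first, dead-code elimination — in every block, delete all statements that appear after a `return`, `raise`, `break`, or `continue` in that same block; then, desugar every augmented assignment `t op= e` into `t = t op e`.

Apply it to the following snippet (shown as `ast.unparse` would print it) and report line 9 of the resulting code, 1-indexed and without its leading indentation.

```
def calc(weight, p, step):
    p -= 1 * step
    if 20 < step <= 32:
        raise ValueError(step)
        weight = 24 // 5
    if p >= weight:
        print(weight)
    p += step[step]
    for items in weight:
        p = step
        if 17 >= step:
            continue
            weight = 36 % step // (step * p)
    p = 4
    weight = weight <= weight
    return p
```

Transformed code:
def calc(weight, p, step):
    p = p - 1 * step
    if 20 < step <= 32:
        raise ValueError(step)
    if p >= weight:
        print(weight)
    p = p + step[step]
    for items in weight:
        p = step
        if 17 >= step:
            continue
    p = 4
    weight = weight <= weight
    return p

p = step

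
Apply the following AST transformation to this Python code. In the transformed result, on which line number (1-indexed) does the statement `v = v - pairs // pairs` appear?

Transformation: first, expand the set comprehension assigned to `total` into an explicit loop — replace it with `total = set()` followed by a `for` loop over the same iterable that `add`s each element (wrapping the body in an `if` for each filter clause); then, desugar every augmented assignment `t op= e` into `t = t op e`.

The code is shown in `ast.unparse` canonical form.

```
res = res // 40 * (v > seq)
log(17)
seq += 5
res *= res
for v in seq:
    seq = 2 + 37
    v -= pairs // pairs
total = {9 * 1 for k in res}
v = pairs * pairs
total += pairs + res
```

7

Transformed code:
res = res // 40 * (v > seq)
log(17)
seq = seq + 5
res = res * res
for v in seq:
    seq = 2 + 37
    v = v - pairs // pairs
total = set()
for k in res:
    total.add(9 * 1)
v = pairs * pairs
total = total + (pairs + res)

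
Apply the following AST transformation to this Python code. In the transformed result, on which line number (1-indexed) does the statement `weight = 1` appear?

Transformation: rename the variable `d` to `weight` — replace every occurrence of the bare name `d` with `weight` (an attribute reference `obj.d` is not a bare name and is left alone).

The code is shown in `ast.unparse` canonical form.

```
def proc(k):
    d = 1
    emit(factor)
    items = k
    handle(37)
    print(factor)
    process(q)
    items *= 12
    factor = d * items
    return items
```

2

Transformed code:
def proc(k):
    weight = 1
    emit(factor)
    items = k
    handle(37)
    print(factor)
    process(q)
    items *= 12
    factor = weight * items
    return items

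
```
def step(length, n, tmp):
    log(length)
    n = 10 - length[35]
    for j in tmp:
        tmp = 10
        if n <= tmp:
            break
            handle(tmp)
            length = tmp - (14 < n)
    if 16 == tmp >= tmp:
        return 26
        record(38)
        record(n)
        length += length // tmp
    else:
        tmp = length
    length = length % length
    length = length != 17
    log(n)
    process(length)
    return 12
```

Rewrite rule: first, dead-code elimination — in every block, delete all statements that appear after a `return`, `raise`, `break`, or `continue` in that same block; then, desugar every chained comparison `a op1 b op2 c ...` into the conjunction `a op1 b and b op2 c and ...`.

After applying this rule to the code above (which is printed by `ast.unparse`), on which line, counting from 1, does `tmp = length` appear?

11

Transformed code:
def step(length, n, tmp):
    log(length)
    n = 10 - length[35]
    for j in tmp:
        tmp = 10
        if n <= tmp:
            break
    if 16 == tmp and tmp >= tmp:
        return 26
    else:
        tmp = length
    length = length % length
    length = length != 17
    log(n)
    process(length)
    return 12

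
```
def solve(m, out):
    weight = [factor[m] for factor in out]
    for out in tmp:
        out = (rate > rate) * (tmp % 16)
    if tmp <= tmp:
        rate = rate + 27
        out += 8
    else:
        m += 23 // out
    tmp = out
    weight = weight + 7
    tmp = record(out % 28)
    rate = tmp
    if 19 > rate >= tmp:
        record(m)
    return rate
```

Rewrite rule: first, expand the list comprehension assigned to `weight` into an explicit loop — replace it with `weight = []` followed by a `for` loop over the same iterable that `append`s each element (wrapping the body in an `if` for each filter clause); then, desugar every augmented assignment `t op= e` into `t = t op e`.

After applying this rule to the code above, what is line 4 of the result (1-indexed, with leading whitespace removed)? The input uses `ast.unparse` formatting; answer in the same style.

Transformed code:
def solve(m, out):
    weight = []
    for factor in out:
        weight.append(factor[m])
    for out in tmp:
        out = (rate > rate) * (tmp % 16)
    if tmp <= tmp:
        rate = rate + 27
        out = out + 8
    else:
        m = m + 23 // out
    tmp = out
    weight = weight + 7
    tmp = record(out % 28)
    rate = tmp
    if 19 > rate >= tmp:
        record(m)
    return rate

weight.append(factor[m])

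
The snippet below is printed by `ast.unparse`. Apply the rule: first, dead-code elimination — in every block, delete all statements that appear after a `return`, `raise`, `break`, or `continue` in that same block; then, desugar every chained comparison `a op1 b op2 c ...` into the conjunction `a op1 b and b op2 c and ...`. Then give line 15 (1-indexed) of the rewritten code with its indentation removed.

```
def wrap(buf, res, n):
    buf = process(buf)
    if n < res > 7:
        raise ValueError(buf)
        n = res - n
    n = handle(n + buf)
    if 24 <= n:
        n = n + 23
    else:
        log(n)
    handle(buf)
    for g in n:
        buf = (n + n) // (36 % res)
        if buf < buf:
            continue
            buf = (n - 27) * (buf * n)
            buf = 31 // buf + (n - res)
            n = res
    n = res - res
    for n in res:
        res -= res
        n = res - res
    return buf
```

n = res - res

Transformed code:
def wrap(buf, res, n):
    buf = process(buf)
    if n < res and res > 7:
        raise ValueError(buf)
    n = handle(n + buf)
    if 24 <= n:
        n = n + 23
    else:
        log(n)
    handle(buf)
    for g in n:
        buf = (n + n) // (36 % res)
        if buf < buf:
            continue
    n = res - res
    for n in res:
        res -= res
        n = res - res
    return buf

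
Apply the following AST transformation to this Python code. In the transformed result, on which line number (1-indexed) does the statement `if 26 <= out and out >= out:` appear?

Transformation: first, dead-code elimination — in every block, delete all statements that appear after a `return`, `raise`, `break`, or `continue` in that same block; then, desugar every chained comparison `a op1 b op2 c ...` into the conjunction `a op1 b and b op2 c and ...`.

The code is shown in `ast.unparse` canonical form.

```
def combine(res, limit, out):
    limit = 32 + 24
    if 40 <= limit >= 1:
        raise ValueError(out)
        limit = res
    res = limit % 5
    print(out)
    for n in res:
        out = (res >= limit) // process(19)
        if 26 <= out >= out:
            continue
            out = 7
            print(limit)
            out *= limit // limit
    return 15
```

Transformed code:
def combine(res, limit, out):
    limit = 32 + 24
    if 40 <= limit and limit >= 1:
        raise ValueError(out)
    res = limit % 5
    print(out)
    for n in res:
        out = (res >= limit) // process(19)
        if 26 <= out and out >= out:
            continue
    return 15

9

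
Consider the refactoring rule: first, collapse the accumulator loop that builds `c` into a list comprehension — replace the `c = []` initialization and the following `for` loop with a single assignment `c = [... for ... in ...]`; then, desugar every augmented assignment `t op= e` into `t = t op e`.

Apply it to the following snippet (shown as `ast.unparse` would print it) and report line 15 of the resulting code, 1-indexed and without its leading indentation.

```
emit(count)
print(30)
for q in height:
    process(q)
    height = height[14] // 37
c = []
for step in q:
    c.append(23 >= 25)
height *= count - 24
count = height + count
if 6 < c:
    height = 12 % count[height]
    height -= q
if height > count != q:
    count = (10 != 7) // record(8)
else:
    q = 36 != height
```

q = 36 != height

Transformed code:
emit(count)
print(30)
for q in height:
    process(q)
    height = height[14] // 37
c = [23 >= 25 for step in q]
height = height * (count - 24)
count = height + count
if 6 < c:
    height = 12 % count[height]
    height = height - q
if height > count != q:
    count = (10 != 7) // record(8)
else:
    q = 36 != height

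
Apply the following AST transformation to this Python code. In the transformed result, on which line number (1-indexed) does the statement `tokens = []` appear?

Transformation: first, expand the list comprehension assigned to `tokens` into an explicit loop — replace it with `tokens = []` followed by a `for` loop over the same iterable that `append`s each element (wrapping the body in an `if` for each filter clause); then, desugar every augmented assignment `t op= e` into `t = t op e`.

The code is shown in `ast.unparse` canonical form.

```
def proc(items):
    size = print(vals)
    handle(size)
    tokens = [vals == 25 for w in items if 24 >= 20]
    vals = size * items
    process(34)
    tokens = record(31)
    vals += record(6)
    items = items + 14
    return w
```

4

Transformed code:
def proc(items):
    size = print(vals)
    handle(size)
    tokens = []
    for w in items:
        if 24 >= 20:
            tokens.append(vals == 25)
    vals = size * items
    process(34)
    tokens = record(31)
    vals = vals + record(6)
    items = items + 14
    return w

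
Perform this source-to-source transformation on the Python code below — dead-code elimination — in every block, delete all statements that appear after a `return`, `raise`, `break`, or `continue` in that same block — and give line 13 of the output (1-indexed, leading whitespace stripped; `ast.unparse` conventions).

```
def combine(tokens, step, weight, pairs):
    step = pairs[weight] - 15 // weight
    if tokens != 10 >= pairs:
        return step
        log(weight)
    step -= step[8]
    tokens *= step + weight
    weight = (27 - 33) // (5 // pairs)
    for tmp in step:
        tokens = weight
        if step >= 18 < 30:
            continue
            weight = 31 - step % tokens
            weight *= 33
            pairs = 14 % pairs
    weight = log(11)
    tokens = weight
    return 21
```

Transformed code:
def combine(tokens, step, weight, pairs):
    step = pairs[weight] - 15 // weight
    if tokens != 10 >= pairs:
        return step
    step -= step[8]
    tokens *= step + weight
    weight = (27 - 33) // (5 // pairs)
    for tmp in step:
        tokens = weight
        if step >= 18 < 30:
            continue
    weight = log(11)
    tokens = weight
    return 21

tokens = weight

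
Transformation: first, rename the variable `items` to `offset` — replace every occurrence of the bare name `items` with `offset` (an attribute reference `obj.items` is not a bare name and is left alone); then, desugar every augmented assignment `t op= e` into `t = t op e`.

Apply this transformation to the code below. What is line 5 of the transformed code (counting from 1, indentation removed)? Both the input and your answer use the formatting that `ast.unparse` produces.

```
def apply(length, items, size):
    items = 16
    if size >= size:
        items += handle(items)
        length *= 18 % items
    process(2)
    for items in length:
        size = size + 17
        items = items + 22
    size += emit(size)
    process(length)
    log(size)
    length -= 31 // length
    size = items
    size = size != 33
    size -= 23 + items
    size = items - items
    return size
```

length = length * (18 % offset)

Transformed code:
def apply(length, offset, size):
    offset = 16
    if size >= size:
        offset = offset + handle(offset)
        length = length * (18 % offset)
    process(2)
    for offset in length:
        size = size + 17
        offset = offset + 22
    size = size + emit(size)
    process(length)
    log(size)
    length = length - 31 // length
    size = offset
    size = size != 33
    size = size - (23 + offset)
    size = offset - offset
    return size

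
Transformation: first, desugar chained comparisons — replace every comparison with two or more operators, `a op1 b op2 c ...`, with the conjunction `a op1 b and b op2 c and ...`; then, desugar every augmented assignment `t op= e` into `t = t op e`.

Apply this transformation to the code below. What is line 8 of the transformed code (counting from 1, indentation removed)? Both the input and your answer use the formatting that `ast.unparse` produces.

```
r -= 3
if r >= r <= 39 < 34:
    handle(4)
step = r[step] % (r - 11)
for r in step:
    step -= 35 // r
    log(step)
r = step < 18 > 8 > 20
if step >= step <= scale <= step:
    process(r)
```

Transformed code:
r = r - 3
if r >= r and r <= 39 and (39 < 34):
    handle(4)
step = r[step] % (r - 11)
for r in step:
    step = step - 35 // r
    log(step)
r = step < 18 and 18 > 8 and (8 > 20)
if step >= step and step <= scale and (scale <= step):
    process(r)

r = step < 18 and 18 > 8 and (8 > 20)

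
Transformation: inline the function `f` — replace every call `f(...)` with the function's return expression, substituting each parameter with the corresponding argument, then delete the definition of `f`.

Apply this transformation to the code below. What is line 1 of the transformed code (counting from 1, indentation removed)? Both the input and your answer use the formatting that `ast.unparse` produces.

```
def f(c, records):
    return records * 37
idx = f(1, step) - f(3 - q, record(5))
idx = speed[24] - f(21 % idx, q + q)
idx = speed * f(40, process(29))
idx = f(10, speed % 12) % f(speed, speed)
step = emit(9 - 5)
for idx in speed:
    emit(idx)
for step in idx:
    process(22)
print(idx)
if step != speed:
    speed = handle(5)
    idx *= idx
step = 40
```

Transformed code:
idx = step * 37 - record(5) * 37
idx = speed[24] - (q + q) * 37
idx = speed * (process(29) * 37)
idx = speed % 12 * 37 % (speed * 37)
step = emit(9 - 5)
for idx in speed:
    emit(idx)
for step in idx:
    process(22)
print(idx)
if step != speed:
    speed = handle(5)
    idx *= idx
step = 40

idx = step * 37 - record(5) * 37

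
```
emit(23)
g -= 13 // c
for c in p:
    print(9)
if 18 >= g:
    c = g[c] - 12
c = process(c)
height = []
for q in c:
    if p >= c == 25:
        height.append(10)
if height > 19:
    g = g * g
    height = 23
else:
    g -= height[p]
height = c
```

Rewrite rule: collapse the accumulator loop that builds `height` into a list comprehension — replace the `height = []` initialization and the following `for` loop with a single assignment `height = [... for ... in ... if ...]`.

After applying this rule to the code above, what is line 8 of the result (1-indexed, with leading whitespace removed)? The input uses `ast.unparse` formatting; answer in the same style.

height = [10 for q in c if p >= c == 25]

Transformed code:
emit(23)
g -= 13 // c
for c in p:
    print(9)
if 18 >= g:
    c = g[c] - 12
c = process(c)
height = [10 for q in c if p >= c == 25]
if height > 19:
    g = g * g
    height = 23
else:
    g -= height[p]
height = c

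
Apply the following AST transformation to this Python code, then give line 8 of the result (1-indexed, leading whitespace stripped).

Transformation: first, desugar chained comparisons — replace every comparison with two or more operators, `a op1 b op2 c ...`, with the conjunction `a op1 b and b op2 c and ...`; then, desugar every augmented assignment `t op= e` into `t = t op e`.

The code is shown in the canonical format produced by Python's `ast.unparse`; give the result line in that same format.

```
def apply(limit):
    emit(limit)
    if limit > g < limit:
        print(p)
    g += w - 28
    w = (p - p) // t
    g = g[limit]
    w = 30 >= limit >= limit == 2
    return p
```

w = 30 >= limit and limit >= limit and (limit == 2)

Transformed code:
def apply(limit):
    emit(limit)
    if limit > g and g < limit:
        print(p)
    g = g + (w - 28)
    w = (p - p) // t
    g = g[limit]
    w = 30 >= limit and limit >= limit and (limit == 2)
    return p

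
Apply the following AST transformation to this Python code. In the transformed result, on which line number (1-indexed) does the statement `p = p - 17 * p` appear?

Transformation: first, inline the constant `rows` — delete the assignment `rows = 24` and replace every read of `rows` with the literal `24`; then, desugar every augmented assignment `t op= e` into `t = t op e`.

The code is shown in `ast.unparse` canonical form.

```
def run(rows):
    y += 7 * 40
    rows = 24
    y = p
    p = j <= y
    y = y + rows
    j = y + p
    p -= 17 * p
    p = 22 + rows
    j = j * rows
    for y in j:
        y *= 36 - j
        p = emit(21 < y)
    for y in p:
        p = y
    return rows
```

Transformed code:
def run(rows):
    y = y + 7 * 40
    y = p
    p = j <= y
    y = y + 24
    j = y + p
    p = p - 17 * p
    p = 22 + 24
    j = j * 24
    for y in j:
        y = y * (36 - j)
        p = emit(21 < y)
    for y in p:
        p = y
    return 24

7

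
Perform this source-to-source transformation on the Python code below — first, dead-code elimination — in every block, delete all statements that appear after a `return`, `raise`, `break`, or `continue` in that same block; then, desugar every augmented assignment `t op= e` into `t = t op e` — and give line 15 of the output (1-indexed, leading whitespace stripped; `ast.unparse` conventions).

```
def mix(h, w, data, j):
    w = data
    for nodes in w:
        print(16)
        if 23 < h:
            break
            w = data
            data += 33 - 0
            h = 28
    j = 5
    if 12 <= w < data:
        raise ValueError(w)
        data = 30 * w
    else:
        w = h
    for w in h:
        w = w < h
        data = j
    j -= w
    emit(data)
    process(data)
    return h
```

j = j - w

Transformed code:
def mix(h, w, data, j):
    w = data
    for nodes in w:
        print(16)
        if 23 < h:
            break
    j = 5
    if 12 <= w < data:
        raise ValueError(w)
    else:
        w = h
    for w in h:
        w = w < h
        data = j
    j = j - w
    emit(data)
    process(data)
    return h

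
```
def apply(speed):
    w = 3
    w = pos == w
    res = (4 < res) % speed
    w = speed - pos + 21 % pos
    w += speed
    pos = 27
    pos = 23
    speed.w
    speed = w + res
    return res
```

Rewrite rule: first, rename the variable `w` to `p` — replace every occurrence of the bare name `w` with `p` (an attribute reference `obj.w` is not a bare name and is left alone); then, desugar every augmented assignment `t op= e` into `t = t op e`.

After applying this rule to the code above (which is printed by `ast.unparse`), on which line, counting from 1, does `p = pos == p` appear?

3

Transformed code:
def apply(speed):
    p = 3
    p = pos == p
    res = (4 < res) % speed
    p = speed - pos + 21 % pos
    p = p + speed
    pos = 27
    pos = 23
    speed.w
    speed = p + res
    return res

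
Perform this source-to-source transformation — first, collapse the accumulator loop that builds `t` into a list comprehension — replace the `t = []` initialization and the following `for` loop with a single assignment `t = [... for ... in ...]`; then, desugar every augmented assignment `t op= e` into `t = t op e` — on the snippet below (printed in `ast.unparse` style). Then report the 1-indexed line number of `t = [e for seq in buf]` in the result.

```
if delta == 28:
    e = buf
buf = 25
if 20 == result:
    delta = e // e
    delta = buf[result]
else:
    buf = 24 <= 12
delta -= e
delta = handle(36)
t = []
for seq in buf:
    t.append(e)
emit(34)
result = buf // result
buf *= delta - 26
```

Transformed code:
if delta == 28:
    e = buf
buf = 25
if 20 == result:
    delta = e // e
    delta = buf[result]
else:
    buf = 24 <= 12
delta = delta - e
delta = handle(36)
t = [e for seq in buf]
emit(34)
result = buf // result
buf = buf * (delta - 26)

11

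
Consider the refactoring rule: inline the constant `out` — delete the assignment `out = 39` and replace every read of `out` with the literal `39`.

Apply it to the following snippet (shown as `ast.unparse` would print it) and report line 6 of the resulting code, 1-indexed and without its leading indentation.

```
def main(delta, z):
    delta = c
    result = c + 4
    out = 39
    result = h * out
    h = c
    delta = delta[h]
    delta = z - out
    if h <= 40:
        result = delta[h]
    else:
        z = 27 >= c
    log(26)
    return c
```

Transformed code:
def main(delta, z):
    delta = c
    result = c + 4
    result = h * 39
    h = c
    delta = delta[h]
    delta = z - 39
    if h <= 40:
        result = delta[h]
    else:
        z = 27 >= c
    log(26)
    return c

delta = delta[h]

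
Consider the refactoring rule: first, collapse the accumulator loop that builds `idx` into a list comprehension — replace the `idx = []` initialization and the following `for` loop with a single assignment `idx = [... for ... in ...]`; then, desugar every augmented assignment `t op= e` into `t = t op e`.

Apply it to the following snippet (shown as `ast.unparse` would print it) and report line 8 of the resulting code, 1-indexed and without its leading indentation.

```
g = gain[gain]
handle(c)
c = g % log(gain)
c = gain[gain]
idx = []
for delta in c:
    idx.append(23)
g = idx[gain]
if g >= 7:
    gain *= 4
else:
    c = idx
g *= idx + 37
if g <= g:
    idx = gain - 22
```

Transformed code:
g = gain[gain]
handle(c)
c = g % log(gain)
c = gain[gain]
idx = [23 for delta in c]
g = idx[gain]
if g >= 7:
    gain = gain * 4
else:
    c = idx
g = g * (idx + 37)
if g <= g:
    idx = gain - 22

gain = gain * 4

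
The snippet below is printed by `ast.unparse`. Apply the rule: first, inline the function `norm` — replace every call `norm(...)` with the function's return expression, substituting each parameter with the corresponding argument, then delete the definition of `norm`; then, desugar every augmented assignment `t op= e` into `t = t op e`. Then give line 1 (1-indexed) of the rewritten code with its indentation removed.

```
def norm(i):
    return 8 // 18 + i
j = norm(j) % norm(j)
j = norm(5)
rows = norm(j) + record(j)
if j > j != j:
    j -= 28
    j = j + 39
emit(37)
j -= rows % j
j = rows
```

Transformed code:
j = (8 // 18 + j) % (8 // 18 + j)
j = 8 // 18 + 5
rows = 8 // 18 + j + record(j)
if j > j != j:
    j = j - 28
    j = j + 39
emit(37)
j = j - rows % j
j = rows

j = (8 // 18 + j) % (8 // 18 + j)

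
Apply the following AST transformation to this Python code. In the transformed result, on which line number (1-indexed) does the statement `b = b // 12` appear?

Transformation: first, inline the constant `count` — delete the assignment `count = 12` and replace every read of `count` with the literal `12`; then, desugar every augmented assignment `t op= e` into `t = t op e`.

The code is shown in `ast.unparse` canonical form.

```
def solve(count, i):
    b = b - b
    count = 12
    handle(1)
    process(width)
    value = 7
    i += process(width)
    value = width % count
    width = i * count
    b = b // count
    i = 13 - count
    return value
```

Transformed code:
def solve(count, i):
    b = b - b
    handle(1)
    process(width)
    value = 7
    i = i + process(width)
    value = width % 12
    width = i * 12
    b = b // 12
    i = 13 - 12
    return value

9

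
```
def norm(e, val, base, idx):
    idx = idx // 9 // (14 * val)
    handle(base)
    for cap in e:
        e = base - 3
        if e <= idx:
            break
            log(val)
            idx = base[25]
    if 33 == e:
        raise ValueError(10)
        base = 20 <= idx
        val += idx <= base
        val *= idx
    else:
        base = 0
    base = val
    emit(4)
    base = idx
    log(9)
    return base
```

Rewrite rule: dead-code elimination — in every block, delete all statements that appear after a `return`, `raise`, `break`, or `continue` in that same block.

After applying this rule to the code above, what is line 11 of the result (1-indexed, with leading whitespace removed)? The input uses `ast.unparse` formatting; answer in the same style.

base = 0

Transformed code:
def norm(e, val, base, idx):
    idx = idx // 9 // (14 * val)
    handle(base)
    for cap in e:
        e = base - 3
        if e <= idx:
            break
    if 33 == e:
        raise ValueError(10)
    else:
        base = 0
    base = val
    emit(4)
    base = idx
    log(9)
    return base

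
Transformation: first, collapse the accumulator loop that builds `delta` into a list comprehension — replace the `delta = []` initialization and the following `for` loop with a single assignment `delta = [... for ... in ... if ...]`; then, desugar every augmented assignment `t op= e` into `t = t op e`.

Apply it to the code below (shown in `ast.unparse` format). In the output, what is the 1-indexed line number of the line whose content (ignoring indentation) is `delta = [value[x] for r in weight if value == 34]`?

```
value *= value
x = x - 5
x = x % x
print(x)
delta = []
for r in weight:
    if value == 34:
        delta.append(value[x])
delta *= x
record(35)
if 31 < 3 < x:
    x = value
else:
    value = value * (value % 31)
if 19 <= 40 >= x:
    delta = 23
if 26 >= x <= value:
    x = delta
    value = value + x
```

Transformed code:
value = value * value
x = x - 5
x = x % x
print(x)
delta = [value[x] for r in weight if value == 34]
delta = delta * x
record(35)
if 31 < 3 < x:
    x = value
else:
    value = value * (value % 31)
if 19 <= 40 >= x:
    delta = 23
if 26 >= x <= value:
    x = delta
    value = value + x

5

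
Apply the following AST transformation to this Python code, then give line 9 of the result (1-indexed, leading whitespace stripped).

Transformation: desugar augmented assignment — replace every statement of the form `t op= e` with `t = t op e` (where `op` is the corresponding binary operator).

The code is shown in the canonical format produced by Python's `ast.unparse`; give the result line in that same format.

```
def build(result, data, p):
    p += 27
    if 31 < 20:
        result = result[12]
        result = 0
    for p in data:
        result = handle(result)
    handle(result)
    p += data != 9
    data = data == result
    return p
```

Transformed code:
def build(result, data, p):
    p = p + 27
    if 31 < 20:
        result = result[12]
        result = 0
    for p in data:
        result = handle(result)
    handle(result)
    p = p + (data != 9)
    data = data == result
    return p

p = p + (data != 9)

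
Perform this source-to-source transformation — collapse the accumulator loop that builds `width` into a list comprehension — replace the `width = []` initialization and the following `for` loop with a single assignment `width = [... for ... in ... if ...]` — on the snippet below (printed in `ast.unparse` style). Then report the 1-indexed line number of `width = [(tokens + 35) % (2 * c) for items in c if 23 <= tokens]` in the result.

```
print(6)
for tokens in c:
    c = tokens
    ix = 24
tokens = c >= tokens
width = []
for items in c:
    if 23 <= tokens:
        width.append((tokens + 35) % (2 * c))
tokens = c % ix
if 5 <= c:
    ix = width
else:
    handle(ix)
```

6

Transformed code:
print(6)
for tokens in c:
    c = tokens
    ix = 24
tokens = c >= tokens
width = [(tokens + 35) % (2 * c) for items in c if 23 <= tokens]
tokens = c % ix
if 5 <= c:
    ix = width
else:
    handle(ix)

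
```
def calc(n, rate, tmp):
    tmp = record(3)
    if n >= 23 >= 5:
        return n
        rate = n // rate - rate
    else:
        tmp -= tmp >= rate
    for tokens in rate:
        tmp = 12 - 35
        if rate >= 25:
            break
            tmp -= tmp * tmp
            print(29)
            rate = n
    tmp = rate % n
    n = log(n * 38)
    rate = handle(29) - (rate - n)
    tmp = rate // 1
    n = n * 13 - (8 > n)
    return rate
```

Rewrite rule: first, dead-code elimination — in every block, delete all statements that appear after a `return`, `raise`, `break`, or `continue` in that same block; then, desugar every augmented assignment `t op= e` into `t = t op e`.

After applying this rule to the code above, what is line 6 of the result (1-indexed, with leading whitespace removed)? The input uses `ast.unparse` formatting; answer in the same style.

Transformed code:
def calc(n, rate, tmp):
    tmp = record(3)
    if n >= 23 >= 5:
        return n
    else:
        tmp = tmp - (tmp >= rate)
    for tokens in rate:
        tmp = 12 - 35
        if rate >= 25:
            break
    tmp = rate % n
    n = log(n * 38)
    rate = handle(29) - (rate - n)
    tmp = rate // 1
    n = n * 13 - (8 > n)
    return rate

tmp = tmp - (tmp >= rate)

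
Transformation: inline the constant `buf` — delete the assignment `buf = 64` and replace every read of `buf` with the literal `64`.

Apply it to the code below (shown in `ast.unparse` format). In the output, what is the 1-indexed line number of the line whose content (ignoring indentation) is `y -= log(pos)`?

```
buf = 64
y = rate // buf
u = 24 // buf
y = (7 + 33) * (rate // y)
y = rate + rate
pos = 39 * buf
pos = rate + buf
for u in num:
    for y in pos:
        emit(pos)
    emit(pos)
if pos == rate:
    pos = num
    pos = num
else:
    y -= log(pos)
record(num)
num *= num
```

Transformed code:
y = rate // 64
u = 24 // 64
y = (7 + 33) * (rate // y)
y = rate + rate
pos = 39 * 64
pos = rate + 64
for u in num:
    for y in pos:
        emit(pos)
    emit(pos)
if pos == rate:
    pos = num
    pos = num
else:
    y -= log(pos)
record(num)
num *= num

15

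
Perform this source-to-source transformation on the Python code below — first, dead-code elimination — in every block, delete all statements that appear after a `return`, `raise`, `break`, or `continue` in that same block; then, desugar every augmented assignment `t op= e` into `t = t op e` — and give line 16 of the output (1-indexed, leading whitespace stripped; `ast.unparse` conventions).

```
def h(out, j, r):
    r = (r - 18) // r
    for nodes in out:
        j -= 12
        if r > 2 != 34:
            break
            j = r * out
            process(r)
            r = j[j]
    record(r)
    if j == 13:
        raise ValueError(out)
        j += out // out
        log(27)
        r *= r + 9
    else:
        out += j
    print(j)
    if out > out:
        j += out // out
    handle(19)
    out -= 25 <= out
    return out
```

out = out - (25 <= out)

Transformed code:
def h(out, j, r):
    r = (r - 18) // r
    for nodes in out:
        j = j - 12
        if r > 2 != 34:
            break
    record(r)
    if j == 13:
        raise ValueError(out)
    else:
        out = out + j
    print(j)
    if out > out:
        j = j + out // out
    handle(19)
    out = out - (25 <= out)
    return out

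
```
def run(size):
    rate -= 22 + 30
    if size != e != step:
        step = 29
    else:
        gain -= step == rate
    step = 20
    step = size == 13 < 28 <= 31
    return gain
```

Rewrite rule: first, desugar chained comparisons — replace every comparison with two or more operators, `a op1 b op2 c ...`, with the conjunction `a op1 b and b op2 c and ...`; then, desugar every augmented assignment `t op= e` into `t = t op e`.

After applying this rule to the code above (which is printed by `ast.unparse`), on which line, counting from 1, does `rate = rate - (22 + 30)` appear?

Transformed code:
def run(size):
    rate = rate - (22 + 30)
    if size != e and e != step:
        step = 29
    else:
        gain = gain - (step == rate)
    step = 20
    step = size == 13 and 13 < 28 and (28 <= 31)
    return gain

2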